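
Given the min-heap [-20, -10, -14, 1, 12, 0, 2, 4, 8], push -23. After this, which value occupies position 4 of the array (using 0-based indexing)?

append -23 at index 9 → [-20, -10, -14, 1, 12, 0, 2, 4, 8, -23]
-23 < parent 12 at index 4, swap → [-20, -10, -14, 1, -23, 0, 2, 4, 8, 12]
-23 < parent -10 at index 1, swap → [-20, -23, -14, 1, -10, 0, 2, 4, 8, 12]
-23 < parent -20 at index 0, swap → [-23, -20, -14, 1, -10, 0, 2, 4, 8, 12]
resulting array: [-23, -20, -14, 1, -10, 0, 2, 4, 8, 12]

-10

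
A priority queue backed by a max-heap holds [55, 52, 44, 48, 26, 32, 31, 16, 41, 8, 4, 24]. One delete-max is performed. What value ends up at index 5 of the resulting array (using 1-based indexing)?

26

remove root 55; move last element 24 to root → [24, 52, 44, 48, 26, 32, 31, 16, 41, 8, 4]
24 vs larger child 52 at index 2, swap → [52, 24, 44, 48, 26, 32, 31, 16, 41, 8, 4]
24 vs larger child 48 at index 4, swap → [52, 48, 44, 24, 26, 32, 31, 16, 41, 8, 4]
24 vs larger child 41 at index 9, swap → [52, 48, 44, 41, 26, 32, 31, 16, 24, 8, 4]
resulting array: [52, 48, 44, 41, 26, 32, 31, 16, 24, 8, 4]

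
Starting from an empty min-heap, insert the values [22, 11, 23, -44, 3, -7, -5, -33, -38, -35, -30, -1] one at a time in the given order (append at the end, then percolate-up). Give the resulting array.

[-44, -38, -7, -33, -35, -1, -5, 22, 3, 11, -30, 23]

Insert 22:
  append 22 at index 0 → [22] (no swap needed)
Insert 11:
  append 11 at index 1 → [22, 11]
  11 < parent 22 at index 0, swap → [11, 22]
Insert 23:
  append 23 at index 2 → [11, 22, 23] (no swap needed)
Insert -44:
  append -44 at index 3 → [11, 22, 23, -44]
  -44 < parent 22 at index 1, swap → [11, -44, 23, 22]
  -44 < parent 11 at index 0, swap → [-44, 11, 23, 22]
Insert 3:
  append 3 at index 4 → [-44, 11, 23, 22, 3]
  3 < parent 11 at index 1, swap → [-44, 3, 23, 22, 11]
Insert -7:
  append -7 at index 5 → [-44, 3, 23, 22, 11, -7]
  -7 < parent 23 at index 2, swap → [-44, 3, -7, 22, 11, 23]
Insert -5:
  append -5 at index 6 → [-44, 3, -7, 22, 11, 23, -5] (no swap needed)
Insert -33:
  append -33 at index 7 → [-44, 3, -7, 22, 11, 23, -5, -33]
  -33 < parent 22 at index 3, swap → [-44, 3, -7, -33, 11, 23, -5, 22]
  -33 < parent 3 at index 1, swap → [-44, -33, -7, 3, 11, 23, -5, 22]
Insert -38:
  append -38 at index 8 → [-44, -33, -7, 3, 11, 23, -5, 22, -38]
  -38 < parent 3 at index 3, swap → [-44, -33, -7, -38, 11, 23, -5, 22, 3]
  -38 < parent -33 at index 1, swap → [-44, -38, -7, -33, 11, 23, -5, 22, 3]
Insert -35:
  append -35 at index 9 → [-44, -38, -7, -33, 11, 23, -5, 22, 3, -35]
  -35 < parent 11 at index 4, swap → [-44, -38, -7, -33, -35, 23, -5, 22, 3, 11]
Insert -30:
  append -30 at index 10 → [-44, -38, -7, -33, -35, 23, -5, 22, 3, 11, -30] (no swap needed)
Insert -1:
  append -1 at index 11 → [-44, -38, -7, -33, -35, 23, -5, 22, 3, 11, -30, -1]
  -1 < parent 23 at index 5, swap → [-44, -38, -7, -33, -35, -1, -5, 22, 3, 11, -30, 23]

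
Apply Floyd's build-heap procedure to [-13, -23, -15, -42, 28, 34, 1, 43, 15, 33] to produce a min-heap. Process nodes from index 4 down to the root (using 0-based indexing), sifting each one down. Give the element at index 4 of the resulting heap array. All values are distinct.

sift down from index 4: already satisfies heap property
sift down from index 3: already satisfies heap property
sift down from index 2: already satisfies heap property
sift down from index 1:
  -23 vs smaller child -42 at index 3, swap → [-13, -42, -15, -23, 28, 34, 1, 43, 15, 33]
sift down from index 0:
  -13 vs smaller child -42 at index 1, swap → [-42, -13, -15, -23, 28, 34, 1, 43, 15, 33]
  -13 vs smaller child -23 at index 3, swap → [-42, -23, -15, -13, 28, 34, 1, 43, 15, 33]
resulting array: [-42, -23, -15, -13, 28, 34, 1, 43, 15, 33]

28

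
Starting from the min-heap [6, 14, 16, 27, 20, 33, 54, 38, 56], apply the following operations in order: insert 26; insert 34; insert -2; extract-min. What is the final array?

[6, 14, 16, 27, 20, 33, 54, 38, 56, 26, 34]

insert 26:
  append 26 at index 9 → [6, 14, 16, 27, 20, 33, 54, 38, 56, 26] (no swap needed)
insert 34:
  append 34 at index 10 → [6, 14, 16, 27, 20, 33, 54, 38, 56, 26, 34] (no swap needed)
insert -2:
  append -2 at index 11 → [6, 14, 16, 27, 20, 33, 54, 38, 56, 26, 34, -2]
  -2 < parent 33 at index 5, swap → [6, 14, 16, 27, 20, -2, 54, 38, 56, 26, 34, 33]
  -2 < parent 16 at index 2, swap → [6, 14, -2, 27, 20, 16, 54, 38, 56, 26, 34, 33]
  -2 < parent 6 at index 0, swap → [-2, 14, 6, 27, 20, 16, 54, 38, 56, 26, 34, 33]
extract-min → returns -2:
  remove root -2; move last element 33 to root → [33, 14, 6, 27, 20, 16, 54, 38, 56, 26, 34]
  33 vs smaller child 6 at index 2, swap → [6, 14, 33, 27, 20, 16, 54, 38, 56, 26, 34]
  33 vs smaller child 16 at index 5, swap → [6, 14, 16, 27, 20, 33, 54, 38, 56, 26, 34]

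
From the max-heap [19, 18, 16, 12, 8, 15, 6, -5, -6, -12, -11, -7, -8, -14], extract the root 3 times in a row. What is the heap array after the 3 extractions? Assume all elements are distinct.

[15, 12, 6, -5, 8, -7, -8, -14, -6, -12, -11]

extract-max #1 returns 19:
  remove root 19; move last element -14 to root → [-14, 18, 16, 12, 8, 15, 6, -5, -6, -12, -11, -7, -8]
  -14 vs larger child 18 at index 1, swap → [18, -14, 16, 12, 8, 15, 6, -5, -6, -12, -11, -7, -8]
  -14 vs larger child 12 at index 3, swap → [18, 12, 16, -14, 8, 15, 6, -5, -6, -12, -11, -7, -8]
  -14 vs larger child -5 at index 7, swap → [18, 12, 16, -5, 8, 15, 6, -14, -6, -12, -11, -7, -8]
extract-max #2 returns 18:
  remove root 18; move last element -8 to root → [-8, 12, 16, -5, 8, 15, 6, -14, -6, -12, -11, -7]
  -8 vs larger child 16 at index 2, swap → [16, 12, -8, -5, 8, 15, 6, -14, -6, -12, -11, -7]
  -8 vs larger child 15 at index 5, swap → [16, 12, 15, -5, 8, -8, 6, -14, -6, -12, -11, -7]
  -8 vs only child -7 at index 11, swap → [16, 12, 15, -5, 8, -7, 6, -14, -6, -12, -11, -8]
extract-max #3 returns 16:
  remove root 16; move last element -8 to root → [-8, 12, 15, -5, 8, -7, 6, -14, -6, -12, -11]
  -8 vs larger child 15 at index 2, swap → [15, 12, -8, -5, 8, -7, 6, -14, -6, -12, -11]
  -8 vs larger child 6 at index 6, swap → [15, 12, 6, -5, 8, -7, -8, -14, -6, -12, -11]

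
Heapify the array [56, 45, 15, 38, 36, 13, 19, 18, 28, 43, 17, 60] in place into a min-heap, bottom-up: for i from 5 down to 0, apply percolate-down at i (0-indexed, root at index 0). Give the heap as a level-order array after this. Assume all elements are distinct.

[13, 17, 15, 18, 36, 56, 19, 38, 28, 43, 45, 60]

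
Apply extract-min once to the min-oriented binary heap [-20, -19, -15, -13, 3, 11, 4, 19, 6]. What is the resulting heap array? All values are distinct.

[-19, -13, -15, 6, 3, 11, 4, 19]

remove root -20; move last element 6 to root → [6, -19, -15, -13, 3, 11, 4, 19]
6 vs smaller child -19 at index 1, swap → [-19, 6, -15, -13, 3, 11, 4, 19]
6 vs smaller child -13 at index 3, swap → [-19, -13, -15, 6, 3, 11, 4, 19]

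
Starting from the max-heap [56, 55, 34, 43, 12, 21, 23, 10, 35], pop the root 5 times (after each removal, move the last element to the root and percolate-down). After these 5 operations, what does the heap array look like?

[23, 12, 21, 10]

extract-max #1 returns 56:
  remove root 56; move last element 35 to root → [35, 55, 34, 43, 12, 21, 23, 10]
  35 vs larger child 55 at index 1, swap → [55, 35, 34, 43, 12, 21, 23, 10]
  35 vs larger child 43 at index 3, swap → [55, 43, 34, 35, 12, 21, 23, 10]
extract-max #2 returns 55:
  remove root 55; move last element 10 to root → [10, 43, 34, 35, 12, 21, 23]
  10 vs larger child 43 at index 1, swap → [43, 10, 34, 35, 12, 21, 23]
  10 vs larger child 35 at index 3, swap → [43, 35, 34, 10, 12, 21, 23]
extract-max #3 returns 43:
  remove root 43; move last element 23 to root → [23, 35, 34, 10, 12, 21]
  23 vs larger child 35 at index 1, swap → [35, 23, 34, 10, 12, 21]
extract-max #4 returns 35:
  remove root 35; move last element 21 to root → [21, 23, 34, 10, 12]
  21 vs larger child 34 at index 2, swap → [34, 23, 21, 10, 12]
extract-max #5 returns 34:
  remove root 34; move last element 12 to root → [12, 23, 21, 10]
  12 vs larger child 23 at index 1, swap → [23, 12, 21, 10]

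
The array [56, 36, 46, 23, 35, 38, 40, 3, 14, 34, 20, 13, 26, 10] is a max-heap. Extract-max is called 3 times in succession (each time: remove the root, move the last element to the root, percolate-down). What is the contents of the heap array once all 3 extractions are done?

extract-max #1 returns 56:
  remove root 56; move last element 10 to root → [10, 36, 46, 23, 35, 38, 40, 3, 14, 34, 20, 13, 26]
  10 vs larger child 46 at index 2, swap → [46, 36, 10, 23, 35, 38, 40, 3, 14, 34, 20, 13, 26]
  10 vs larger child 40 at index 6, swap → [46, 36, 40, 23, 35, 38, 10, 3, 14, 34, 20, 13, 26]
extract-max #2 returns 46:
  remove root 46; move last element 26 to root → [26, 36, 40, 23, 35, 38, 10, 3, 14, 34, 20, 13]
  26 vs larger child 40 at index 2, swap → [40, 36, 26, 23, 35, 38, 10, 3, 14, 34, 20, 13]
  26 vs larger child 38 at index 5, swap → [40, 36, 38, 23, 35, 26, 10, 3, 14, 34, 20, 13]
extract-max #3 returns 40:
  remove root 40; move last element 13 to root → [13, 36, 38, 23, 35, 26, 10, 3, 14, 34, 20]
  13 vs larger child 38 at index 2, swap → [38, 36, 13, 23, 35, 26, 10, 3, 14, 34, 20]
  13 vs larger child 26 at index 5, swap → [38, 36, 26, 23, 35, 13, 10, 3, 14, 34, 20]

[38, 36, 26, 23, 35, 13, 10, 3, 14, 34, 20]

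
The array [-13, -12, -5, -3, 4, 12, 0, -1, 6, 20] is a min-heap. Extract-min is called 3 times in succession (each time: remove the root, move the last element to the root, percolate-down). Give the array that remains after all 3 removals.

extract-min #1 returns -13:
  remove root -13; move last element 20 to root → [20, -12, -5, -3, 4, 12, 0, -1, 6]
  20 vs smaller child -12 at index 1, swap → [-12, 20, -5, -3, 4, 12, 0, -1, 6]
  20 vs smaller child -3 at index 3, swap → [-12, -3, -5, 20, 4, 12, 0, -1, 6]
  20 vs smaller child -1 at index 7, swap → [-12, -3, -5, -1, 4, 12, 0, 20, 6]
extract-min #2 returns -12:
  remove root -12; move last element 6 to root → [6, -3, -5, -1, 4, 12, 0, 20]
  6 vs smaller child -5 at index 2, swap → [-5, -3, 6, -1, 4, 12, 0, 20]
  6 vs smaller child 0 at index 6, swap → [-5, -3, 0, -1, 4, 12, 6, 20]
extract-min #3 returns -5:
  remove root -5; move last element 20 to root → [20, -3, 0, -1, 4, 12, 6]
  20 vs smaller child -3 at index 1, swap → [-3, 20, 0, -1, 4, 12, 6]
  20 vs smaller child -1 at index 3, swap → [-3, -1, 0, 20, 4, 12, 6]

[-3, -1, 0, 20, 4, 12, 6]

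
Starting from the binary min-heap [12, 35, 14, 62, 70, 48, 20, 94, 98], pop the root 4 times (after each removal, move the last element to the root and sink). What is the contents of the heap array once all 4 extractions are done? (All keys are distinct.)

[48, 62, 94, 98, 70]

extract-min #1 returns 12:
  remove root 12; move last element 98 to root → [98, 35, 14, 62, 70, 48, 20, 94]
  98 vs smaller child 14 at index 2, swap → [14, 35, 98, 62, 70, 48, 20, 94]
  98 vs smaller child 20 at index 6, swap → [14, 35, 20, 62, 70, 48, 98, 94]
extract-min #2 returns 14:
  remove root 14; move last element 94 to root → [94, 35, 20, 62, 70, 48, 98]
  94 vs smaller child 20 at index 2, swap → [20, 35, 94, 62, 70, 48, 98]
  94 vs smaller child 48 at index 5, swap → [20, 35, 48, 62, 70, 94, 98]
extract-min #3 returns 20:
  remove root 20; move last element 98 to root → [98, 35, 48, 62, 70, 94]
  98 vs smaller child 35 at index 1, swap → [35, 98, 48, 62, 70, 94]
  98 vs smaller child 62 at index 3, swap → [35, 62, 48, 98, 70, 94]
extract-min #4 returns 35:
  remove root 35; move last element 94 to root → [94, 62, 48, 98, 70]
  94 vs smaller child 48 at index 2, swap → [48, 62, 94, 98, 70]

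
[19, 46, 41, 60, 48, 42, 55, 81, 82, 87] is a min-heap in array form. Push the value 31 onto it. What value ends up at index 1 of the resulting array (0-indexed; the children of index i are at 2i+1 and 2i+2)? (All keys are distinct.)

append 31 at index 10 → [19, 46, 41, 60, 48, 42, 55, 81, 82, 87, 31]
31 < parent 48 at index 4, swap → [19, 46, 41, 60, 31, 42, 55, 81, 82, 87, 48]
31 < parent 46 at index 1, swap → [19, 31, 41, 60, 46, 42, 55, 81, 82, 87, 48]
resulting array: [19, 31, 41, 60, 46, 42, 55, 81, 82, 87, 48]

31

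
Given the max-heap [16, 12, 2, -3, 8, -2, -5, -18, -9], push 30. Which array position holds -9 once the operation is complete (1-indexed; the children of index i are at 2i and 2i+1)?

9

append 30 at index 10 → [16, 12, 2, -3, 8, -2, -5, -18, -9, 30]
30 > parent 8 at index 5, swap → [16, 12, 2, -3, 30, -2, -5, -18, -9, 8]
30 > parent 12 at index 2, swap → [16, 30, 2, -3, 12, -2, -5, -18, -9, 8]
30 > parent 16 at index 1, swap → [30, 16, 2, -3, 12, -2, -5, -18, -9, 8]
resulting array: [30, 16, 2, -3, 12, -2, -5, -18, -9, 8]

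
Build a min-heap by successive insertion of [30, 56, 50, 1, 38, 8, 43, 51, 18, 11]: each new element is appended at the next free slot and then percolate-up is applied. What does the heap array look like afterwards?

Insert 30:
  append 30 at index 0 → [30] (no swap needed)
Insert 56:
  append 56 at index 1 → [30, 56] (no swap needed)
Insert 50:
  append 50 at index 2 → [30, 56, 50] (no swap needed)
Insert 1:
  append 1 at index 3 → [30, 56, 50, 1]
  1 < parent 56 at index 1, swap → [30, 1, 50, 56]
  1 < parent 30 at index 0, swap → [1, 30, 50, 56]
Insert 38:
  append 38 at index 4 → [1, 30, 50, 56, 38] (no swap needed)
Insert 8:
  append 8 at index 5 → [1, 30, 50, 56, 38, 8]
  8 < parent 50 at index 2, swap → [1, 30, 8, 56, 38, 50]
Insert 43:
  append 43 at index 6 → [1, 30, 8, 56, 38, 50, 43] (no swap needed)
Insert 51:
  append 51 at index 7 → [1, 30, 8, 56, 38, 50, 43, 51]
  51 < parent 56 at index 3, swap → [1, 30, 8, 51, 38, 50, 43, 56]
Insert 18:
  append 18 at index 8 → [1, 30, 8, 51, 38, 50, 43, 56, 18]
  18 < parent 51 at index 3, swap → [1, 30, 8, 18, 38, 50, 43, 56, 51]
  18 < parent 30 at index 1, swap → [1, 18, 8, 30, 38, 50, 43, 56, 51]
Insert 11:
  append 11 at index 9 → [1, 18, 8, 30, 38, 50, 43, 56, 51, 11]
  11 < parent 38 at index 4, swap → [1, 18, 8, 30, 11, 50, 43, 56, 51, 38]
  11 < parent 18 at index 1, swap → [1, 11, 8, 30, 18, 50, 43, 56, 51, 38]

[1, 11, 8, 30, 18, 50, 43, 56, 51, 38]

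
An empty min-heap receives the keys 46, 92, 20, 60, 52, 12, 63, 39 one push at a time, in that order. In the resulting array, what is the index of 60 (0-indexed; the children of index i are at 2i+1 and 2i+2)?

4

Insert 46:
  append 46 at index 0 → [46] (no swap needed)
Insert 92:
  append 92 at index 1 → [46, 92] (no swap needed)
Insert 20:
  append 20 at index 2 → [46, 92, 20]
  20 < parent 46 at index 0, swap → [20, 92, 46]
Insert 60:
  append 60 at index 3 → [20, 92, 46, 60]
  60 < parent 92 at index 1, swap → [20, 60, 46, 92]
Insert 52:
  append 52 at index 4 → [20, 60, 46, 92, 52]
  52 < parent 60 at index 1, swap → [20, 52, 46, 92, 60]
Insert 12:
  append 12 at index 5 → [20, 52, 46, 92, 60, 12]
  12 < parent 46 at index 2, swap → [20, 52, 12, 92, 60, 46]
  12 < parent 20 at index 0, swap → [12, 52, 20, 92, 60, 46]
Insert 63:
  append 63 at index 6 → [12, 52, 20, 92, 60, 46, 63] (no swap needed)
Insert 39:
  append 39 at index 7 → [12, 52, 20, 92, 60, 46, 63, 39]
  39 < parent 92 at index 3, swap → [12, 52, 20, 39, 60, 46, 63, 92]
  39 < parent 52 at index 1, swap → [12, 39, 20, 52, 60, 46, 63, 92]
resulting array: [12, 39, 20, 52, 60, 46, 63, 92]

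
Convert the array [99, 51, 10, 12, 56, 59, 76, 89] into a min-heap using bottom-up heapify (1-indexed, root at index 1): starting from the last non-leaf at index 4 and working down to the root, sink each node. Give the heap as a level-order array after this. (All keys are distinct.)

[10, 12, 59, 51, 56, 99, 76, 89]

sift down from index 4: already satisfies heap property
sift down from index 3: already satisfies heap property
sift down from index 2:
  51 vs smaller child 12 at index 4, swap → [99, 12, 10, 51, 56, 59, 76, 89]
sift down from index 1:
  99 vs smaller child 10 at index 3, swap → [10, 12, 99, 51, 56, 59, 76, 89]
  99 vs smaller child 59 at index 6, swap → [10, 12, 59, 51, 56, 99, 76, 89]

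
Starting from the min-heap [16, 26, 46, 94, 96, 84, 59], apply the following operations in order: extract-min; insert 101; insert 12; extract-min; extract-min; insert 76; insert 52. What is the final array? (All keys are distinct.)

extract-min → returns 16:
  remove root 16; move last element 59 to root → [59, 26, 46, 94, 96, 84]
  59 vs smaller child 26 at index 1, swap → [26, 59, 46, 94, 96, 84]
insert 101:
  append 101 at index 6 → [26, 59, 46, 94, 96, 84, 101] (no swap needed)
insert 12:
  append 12 at index 7 → [26, 59, 46, 94, 96, 84, 101, 12]
  12 < parent 94 at index 3, swap → [26, 59, 46, 12, 96, 84, 101, 94]
  12 < parent 59 at index 1, swap → [26, 12, 46, 59, 96, 84, 101, 94]
  12 < parent 26 at index 0, swap → [12, 26, 46, 59, 96, 84, 101, 94]
extract-min → returns 12:
  remove root 12; move last element 94 to root → [94, 26, 46, 59, 96, 84, 101]
  94 vs smaller child 26 at index 1, swap → [26, 94, 46, 59, 96, 84, 101]
  94 vs smaller child 59 at index 3, swap → [26, 59, 46, 94, 96, 84, 101]
extract-min → returns 26:
  remove root 26; move last element 101 to root → [101, 59, 46, 94, 96, 84]
  101 vs smaller child 46 at index 2, swap → [46, 59, 101, 94, 96, 84]
  101 vs only child 84 at index 5, swap → [46, 59, 84, 94, 96, 101]
insert 76:
  append 76 at index 6 → [46, 59, 84, 94, 96, 101, 76]
  76 < parent 84 at index 2, swap → [46, 59, 76, 94, 96, 101, 84]
insert 52:
  append 52 at index 7 → [46, 59, 76, 94, 96, 101, 84, 52]
  52 < parent 94 at index 3, swap → [46, 59, 76, 52, 96, 101, 84, 94]
  52 < parent 59 at index 1, swap → [46, 52, 76, 59, 96, 101, 84, 94]

[46, 52, 76, 59, 96, 101, 84, 94]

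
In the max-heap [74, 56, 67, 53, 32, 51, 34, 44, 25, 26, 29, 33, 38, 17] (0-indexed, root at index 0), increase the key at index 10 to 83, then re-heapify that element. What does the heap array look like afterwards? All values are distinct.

[83, 74, 67, 53, 56, 51, 34, 44, 25, 26, 32, 33, 38, 17]

set index 10 from 29 to 83 → [74, 56, 67, 53, 32, 51, 34, 44, 25, 26, 83, 33, 38, 17]
83 > parent 32 at index 4, swap → [74, 56, 67, 53, 83, 51, 34, 44, 25, 26, 32, 33, 38, 17]
83 > parent 56 at index 1, swap → [74, 83, 67, 53, 56, 51, 34, 44, 25, 26, 32, 33, 38, 17]
83 > parent 74 at index 0, swap → [83, 74, 67, 53, 56, 51, 34, 44, 25, 26, 32, 33, 38, 17]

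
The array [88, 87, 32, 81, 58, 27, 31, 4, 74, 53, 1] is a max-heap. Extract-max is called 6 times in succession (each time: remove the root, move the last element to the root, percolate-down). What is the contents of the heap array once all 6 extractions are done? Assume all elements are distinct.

extract-max #1 returns 88:
  remove root 88; move last element 1 to root → [1, 87, 32, 81, 58, 27, 31, 4, 74, 53]
  1 vs larger child 87 at index 1, swap → [87, 1, 32, 81, 58, 27, 31, 4, 74, 53]
  1 vs larger child 81 at index 3, swap → [87, 81, 32, 1, 58, 27, 31, 4, 74, 53]
  1 vs larger child 74 at index 8, swap → [87, 81, 32, 74, 58, 27, 31, 4, 1, 53]
extract-max #2 returns 87:
  remove root 87; move last element 53 to root → [53, 81, 32, 74, 58, 27, 31, 4, 1]
  53 vs larger child 81 at index 1, swap → [81, 53, 32, 74, 58, 27, 31, 4, 1]
  53 vs larger child 74 at index 3, swap → [81, 74, 32, 53, 58, 27, 31, 4, 1]
extract-max #3 returns 81:
  remove root 81; move last element 1 to root → [1, 74, 32, 53, 58, 27, 31, 4]
  1 vs larger child 74 at index 1, swap → [74, 1, 32, 53, 58, 27, 31, 4]
  1 vs larger child 58 at index 4, swap → [74, 58, 32, 53, 1, 27, 31, 4]
extract-max #4 returns 74:
  remove root 74; move last element 4 to root → [4, 58, 32, 53, 1, 27, 31]
  4 vs larger child 58 at index 1, swap → [58, 4, 32, 53, 1, 27, 31]
  4 vs larger child 53 at index 3, swap → [58, 53, 32, 4, 1, 27, 31]
extract-max #5 returns 58:
  remove root 58; move last element 31 to root → [31, 53, 32, 4, 1, 27]
  31 vs larger child 53 at index 1, swap → [53, 31, 32, 4, 1, 27]
extract-max #6 returns 53:
  remove root 53; move last element 27 to root → [27, 31, 32, 4, 1]
  27 vs larger child 32 at index 2, swap → [32, 31, 27, 4, 1]

[32, 31, 27, 4, 1]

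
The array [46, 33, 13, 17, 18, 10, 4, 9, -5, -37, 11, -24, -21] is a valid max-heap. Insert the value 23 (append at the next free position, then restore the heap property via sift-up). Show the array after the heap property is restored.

[46, 33, 23, 17, 18, 10, 13, 9, -5, -37, 11, -24, -21, 4]

append 23 at index 13 → [46, 33, 13, 17, 18, 10, 4, 9, -5, -37, 11, -24, -21, 23]
23 > parent 4 at index 6, swap → [46, 33, 13, 17, 18, 10, 23, 9, -5, -37, 11, -24, -21, 4]
23 > parent 13 at index 2, swap → [46, 33, 23, 17, 18, 10, 13, 9, -5, -37, 11, -24, -21, 4]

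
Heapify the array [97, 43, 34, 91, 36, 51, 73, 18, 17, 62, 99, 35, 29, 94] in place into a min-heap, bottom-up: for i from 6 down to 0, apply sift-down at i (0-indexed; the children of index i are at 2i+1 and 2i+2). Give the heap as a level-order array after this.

[17, 18, 29, 43, 36, 34, 73, 97, 91, 62, 99, 35, 51, 94]

sift down from index 6: already satisfies heap property
sift down from index 5:
  51 vs smaller child 29 at index 12, swap → [97, 43, 34, 91, 36, 29, 73, 18, 17, 62, 99, 35, 51, 94]
sift down from index 4: already satisfies heap property
sift down from index 3:
  91 vs smaller child 17 at index 8, swap → [97, 43, 34, 17, 36, 29, 73, 18, 91, 62, 99, 35, 51, 94]
sift down from index 2:
  34 vs smaller child 29 at index 5, swap → [97, 43, 29, 17, 36, 34, 73, 18, 91, 62, 99, 35, 51, 94]
sift down from index 1:
  43 vs smaller child 17 at index 3, swap → [97, 17, 29, 43, 36, 34, 73, 18, 91, 62, 99, 35, 51, 94]
  43 vs smaller child 18 at index 7, swap → [97, 17, 29, 18, 36, 34, 73, 43, 91, 62, 99, 35, 51, 94]
sift down from index 0:
  97 vs smaller child 17 at index 1, swap → [17, 97, 29, 18, 36, 34, 73, 43, 91, 62, 99, 35, 51, 94]
  97 vs smaller child 18 at index 3, swap → [17, 18, 29, 97, 36, 34, 73, 43, 91, 62, 99, 35, 51, 94]
  97 vs smaller child 43 at index 7, swap → [17, 18, 29, 43, 36, 34, 73, 97, 91, 62, 99, 35, 51, 94]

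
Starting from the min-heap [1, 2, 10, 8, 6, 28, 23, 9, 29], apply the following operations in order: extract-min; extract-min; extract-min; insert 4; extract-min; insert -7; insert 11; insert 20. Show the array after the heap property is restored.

extract-min → returns 1:
  remove root 1; move last element 29 to root → [29, 2, 10, 8, 6, 28, 23, 9]
  29 vs smaller child 2 at index 1, swap → [2, 29, 10, 8, 6, 28, 23, 9]
  29 vs smaller child 6 at index 4, swap → [2, 6, 10, 8, 29, 28, 23, 9]
extract-min → returns 2:
  remove root 2; move last element 9 to root → [9, 6, 10, 8, 29, 28, 23]
  9 vs smaller child 6 at index 1, swap → [6, 9, 10, 8, 29, 28, 23]
  9 vs smaller child 8 at index 3, swap → [6, 8, 10, 9, 29, 28, 23]
extract-min → returns 6:
  remove root 6; move last element 23 to root → [23, 8, 10, 9, 29, 28]
  23 vs smaller child 8 at index 1, swap → [8, 23, 10, 9, 29, 28]
  23 vs smaller child 9 at index 3, swap → [8, 9, 10, 23, 29, 28]
insert 4:
  append 4 at index 6 → [8, 9, 10, 23, 29, 28, 4]
  4 < parent 10 at index 2, swap → [8, 9, 4, 23, 29, 28, 10]
  4 < parent 8 at index 0, swap → [4, 9, 8, 23, 29, 28, 10]
extract-min → returns 4:
  remove root 4; move last element 10 to root → [10, 9, 8, 23, 29, 28]
  10 vs smaller child 8 at index 2, swap → [8, 9, 10, 23, 29, 28]
insert -7:
  append -7 at index 6 → [8, 9, 10, 23, 29, 28, -7]
  -7 < parent 10 at index 2, swap → [8, 9, -7, 23, 29, 28, 10]
  -7 < parent 8 at index 0, swap → [-7, 9, 8, 23, 29, 28, 10]
insert 11:
  append 11 at index 7 → [-7, 9, 8, 23, 29, 28, 10, 11]
  11 < parent 23 at index 3, swap → [-7, 9, 8, 11, 29, 28, 10, 23]
insert 20:
  append 20 at index 8 → [-7, 9, 8, 11, 29, 28, 10, 23, 20] (no swap needed)

[-7, 9, 8, 11, 29, 28, 10, 23, 20]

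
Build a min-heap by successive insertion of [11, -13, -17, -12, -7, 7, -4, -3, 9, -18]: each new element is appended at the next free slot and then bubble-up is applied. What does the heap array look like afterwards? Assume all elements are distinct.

[-18, -17, -13, -3, -12, 7, -4, 11, 9, -7]

Insert 11:
  append 11 at index 0 → [11] (no swap needed)
Insert -13:
  append -13 at index 1 → [11, -13]
  -13 < parent 11 at index 0, swap → [-13, 11]
Insert -17:
  append -17 at index 2 → [-13, 11, -17]
  -17 < parent -13 at index 0, swap → [-17, 11, -13]
Insert -12:
  append -12 at index 3 → [-17, 11, -13, -12]
  -12 < parent 11 at index 1, swap → [-17, -12, -13, 11]
Insert -7:
  append -7 at index 4 → [-17, -12, -13, 11, -7] (no swap needed)
Insert 7:
  append 7 at index 5 → [-17, -12, -13, 11, -7, 7] (no swap needed)
Insert -4:
  append -4 at index 6 → [-17, -12, -13, 11, -7, 7, -4] (no swap needed)
Insert -3:
  append -3 at index 7 → [-17, -12, -13, 11, -7, 7, -4, -3]
  -3 < parent 11 at index 3, swap → [-17, -12, -13, -3, -7, 7, -4, 11]
Insert 9:
  append 9 at index 8 → [-17, -12, -13, -3, -7, 7, -4, 11, 9] (no swap needed)
Insert -18:
  append -18 at index 9 → [-17, -12, -13, -3, -7, 7, -4, 11, 9, -18]
  -18 < parent -7 at index 4, swap → [-17, -12, -13, -3, -18, 7, -4, 11, 9, -7]
  -18 < parent -12 at index 1, swap → [-17, -18, -13, -3, -12, 7, -4, 11, 9, -7]
  -18 < parent -17 at index 0, swap → [-18, -17, -13, -3, -12, 7, -4, 11, 9, -7]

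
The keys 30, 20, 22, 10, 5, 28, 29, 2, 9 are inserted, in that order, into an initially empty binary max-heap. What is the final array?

Insert 30:
  append 30 at index 0 → [30] (no swap needed)
Insert 20:
  append 20 at index 1 → [30, 20] (no swap needed)
Insert 22:
  append 22 at index 2 → [30, 20, 22] (no swap needed)
Insert 10:
  append 10 at index 3 → [30, 20, 22, 10] (no swap needed)
Insert 5:
  append 5 at index 4 → [30, 20, 22, 10, 5] (no swap needed)
Insert 28:
  append 28 at index 5 → [30, 20, 22, 10, 5, 28]
  28 > parent 22 at index 2, swap → [30, 20, 28, 10, 5, 22]
Insert 29:
  append 29 at index 6 → [30, 20, 28, 10, 5, 22, 29]
  29 > parent 28 at index 2, swap → [30, 20, 29, 10, 5, 22, 28]
Insert 2:
  append 2 at index 7 → [30, 20, 29, 10, 5, 22, 28, 2] (no swap needed)
Insert 9:
  append 9 at index 8 → [30, 20, 29, 10, 5, 22, 28, 2, 9] (no swap needed)

[30, 20, 29, 10, 5, 22, 28, 2, 9]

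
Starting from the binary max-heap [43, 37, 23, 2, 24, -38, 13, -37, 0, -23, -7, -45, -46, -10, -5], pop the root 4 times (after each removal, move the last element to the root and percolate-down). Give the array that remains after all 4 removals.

extract-max #1 returns 43:
  remove root 43; move last element -5 to root → [-5, 37, 23, 2, 24, -38, 13, -37, 0, -23, -7, -45, -46, -10]
  -5 vs larger child 37 at index 1, swap → [37, -5, 23, 2, 24, -38, 13, -37, 0, -23, -7, -45, -46, -10]
  -5 vs larger child 24 at index 4, swap → [37, 24, 23, 2, -5, -38, 13, -37, 0, -23, -7, -45, -46, -10]
extract-max #2 returns 37:
  remove root 37; move last element -10 to root → [-10, 24, 23, 2, -5, -38, 13, -37, 0, -23, -7, -45, -46]
  -10 vs larger child 24 at index 1, swap → [24, -10, 23, 2, -5, -38, 13, -37, 0, -23, -7, -45, -46]
  -10 vs larger child 2 at index 3, swap → [24, 2, 23, -10, -5, -38, 13, -37, 0, -23, -7, -45, -46]
  -10 vs larger child 0 at index 8, swap → [24, 2, 23, 0, -5, -38, 13, -37, -10, -23, -7, -45, -46]
extract-max #3 returns 24:
  remove root 24; move last element -46 to root → [-46, 2, 23, 0, -5, -38, 13, -37, -10, -23, -7, -45]
  -46 vs larger child 23 at index 2, swap → [23, 2, -46, 0, -5, -38, 13, -37, -10, -23, -7, -45]
  -46 vs larger child 13 at index 6, swap → [23, 2, 13, 0, -5, -38, -46, -37, -10, -23, -7, -45]
extract-max #4 returns 23:
  remove root 23; move last element -45 to root → [-45, 2, 13, 0, -5, -38, -46, -37, -10, -23, -7]
  -45 vs larger child 13 at index 2, swap → [13, 2, -45, 0, -5, -38, -46, -37, -10, -23, -7]
  -45 vs larger child -38 at index 5, swap → [13, 2, -38, 0, -5, -45, -46, -37, -10, -23, -7]

[13, 2, -38, 0, -5, -45, -46, -37, -10, -23, -7]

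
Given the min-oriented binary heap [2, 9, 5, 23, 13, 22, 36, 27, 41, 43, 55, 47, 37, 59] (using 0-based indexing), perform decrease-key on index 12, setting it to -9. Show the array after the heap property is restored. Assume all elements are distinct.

[-9, 9, 2, 23, 13, 5, 36, 27, 41, 43, 55, 47, 22, 59]

set index 12 from 37 to -9 → [2, 9, 5, 23, 13, 22, 36, 27, 41, 43, 55, 47, -9, 59]
-9 < parent 22 at index 5, swap → [2, 9, 5, 23, 13, -9, 36, 27, 41, 43, 55, 47, 22, 59]
-9 < parent 5 at index 2, swap → [2, 9, -9, 23, 13, 5, 36, 27, 41, 43, 55, 47, 22, 59]
-9 < parent 2 at index 0, swap → [-9, 9, 2, 23, 13, 5, 36, 27, 41, 43, 55, 47, 22, 59]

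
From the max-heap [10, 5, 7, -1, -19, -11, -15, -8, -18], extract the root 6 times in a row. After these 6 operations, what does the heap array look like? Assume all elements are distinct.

[-15, -18, -19]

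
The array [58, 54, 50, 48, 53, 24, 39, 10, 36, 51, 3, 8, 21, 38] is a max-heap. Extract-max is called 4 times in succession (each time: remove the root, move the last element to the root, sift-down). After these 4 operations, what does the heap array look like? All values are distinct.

[50, 48, 39, 36, 38, 24, 3, 10, 8, 21]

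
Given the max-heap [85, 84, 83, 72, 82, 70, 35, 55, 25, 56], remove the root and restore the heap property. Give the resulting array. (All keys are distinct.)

remove root 85; move last element 56 to root → [56, 84, 83, 72, 82, 70, 35, 55, 25]
56 vs larger child 84 at index 1, swap → [84, 56, 83, 72, 82, 70, 35, 55, 25]
56 vs larger child 82 at index 4, swap → [84, 82, 83, 72, 56, 70, 35, 55, 25]

[84, 82, 83, 72, 56, 70, 35, 55, 25]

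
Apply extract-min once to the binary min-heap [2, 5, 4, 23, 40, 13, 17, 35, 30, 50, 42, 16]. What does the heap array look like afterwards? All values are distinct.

remove root 2; move last element 16 to root → [16, 5, 4, 23, 40, 13, 17, 35, 30, 50, 42]
16 vs smaller child 4 at index 2, swap → [4, 5, 16, 23, 40, 13, 17, 35, 30, 50, 42]
16 vs smaller child 13 at index 5, swap → [4, 5, 13, 23, 40, 16, 17, 35, 30, 50, 42]

[4, 5, 13, 23, 40, 16, 17, 35, 30, 50, 42]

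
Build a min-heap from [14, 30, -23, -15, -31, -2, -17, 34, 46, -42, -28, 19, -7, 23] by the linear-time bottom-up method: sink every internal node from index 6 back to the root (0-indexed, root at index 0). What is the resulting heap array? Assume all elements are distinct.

[-42, -31, -23, -15, -28, -7, -17, 34, 46, 30, 14, 19, -2, 23]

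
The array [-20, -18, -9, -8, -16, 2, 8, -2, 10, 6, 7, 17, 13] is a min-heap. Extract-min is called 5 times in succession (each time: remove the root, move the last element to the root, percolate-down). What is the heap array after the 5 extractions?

[-2, 6, 2, 10, 13, 7, 8, 17]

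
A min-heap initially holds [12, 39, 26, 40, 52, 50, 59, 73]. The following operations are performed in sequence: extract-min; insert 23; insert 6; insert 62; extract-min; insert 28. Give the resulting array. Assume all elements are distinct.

[23, 26, 50, 39, 28, 73, 59, 40, 62, 52]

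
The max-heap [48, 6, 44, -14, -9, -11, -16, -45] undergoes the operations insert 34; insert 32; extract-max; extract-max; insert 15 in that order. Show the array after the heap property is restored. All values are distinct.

[34, 32, -9, 15, -14, -11, -16, -45, 6]

insert 34:
  append 34 at index 8 → [48, 6, 44, -14, -9, -11, -16, -45, 34]
  34 > parent -14 at index 3, swap → [48, 6, 44, 34, -9, -11, -16, -45, -14]
  34 > parent 6 at index 1, swap → [48, 34, 44, 6, -9, -11, -16, -45, -14]
insert 32:
  append 32 at index 9 → [48, 34, 44, 6, -9, -11, -16, -45, -14, 32]
  32 > parent -9 at index 4, swap → [48, 34, 44, 6, 32, -11, -16, -45, -14, -9]
extract-max → returns 48:
  remove root 48; move last element -9 to root → [-9, 34, 44, 6, 32, -11, -16, -45, -14]
  -9 vs larger child 44 at index 2, swap → [44, 34, -9, 6, 32, -11, -16, -45, -14]
extract-max → returns 44:
  remove root 44; move last element -14 to root → [-14, 34, -9, 6, 32, -11, -16, -45]
  -14 vs larger child 34 at index 1, swap → [34, -14, -9, 6, 32, -11, -16, -45]
  -14 vs larger child 32 at index 4, swap → [34, 32, -9, 6, -14, -11, -16, -45]
insert 15:
  append 15 at index 8 → [34, 32, -9, 6, -14, -11, -16, -45, 15]
  15 > parent 6 at index 3, swap → [34, 32, -9, 15, -14, -11, -16, -45, 6]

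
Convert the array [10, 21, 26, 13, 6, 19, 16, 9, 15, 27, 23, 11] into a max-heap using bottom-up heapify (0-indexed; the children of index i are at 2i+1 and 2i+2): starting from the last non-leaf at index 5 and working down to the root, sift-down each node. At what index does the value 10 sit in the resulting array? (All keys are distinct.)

10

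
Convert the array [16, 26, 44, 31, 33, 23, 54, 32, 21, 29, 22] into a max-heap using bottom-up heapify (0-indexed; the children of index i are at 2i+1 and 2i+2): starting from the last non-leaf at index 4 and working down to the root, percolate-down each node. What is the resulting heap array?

[54, 33, 44, 32, 29, 23, 16, 31, 21, 26, 22]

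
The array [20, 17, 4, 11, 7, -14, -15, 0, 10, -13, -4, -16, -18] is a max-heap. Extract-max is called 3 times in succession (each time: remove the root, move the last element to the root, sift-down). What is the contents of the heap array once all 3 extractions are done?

[10, 7, 4, 0, -4, -14, -15, -16, -18, -13]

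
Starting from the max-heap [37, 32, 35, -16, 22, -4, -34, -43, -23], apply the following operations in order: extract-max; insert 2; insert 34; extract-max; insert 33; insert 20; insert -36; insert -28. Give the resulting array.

[34, 33, -4, 2, 32, -23, -34, -43, -16, 22, 20, -36, -28]

extract-max → returns 37:
  remove root 37; move last element -23 to root → [-23, 32, 35, -16, 22, -4, -34, -43]
  -23 vs larger child 35 at index 2, swap → [35, 32, -23, -16, 22, -4, -34, -43]
  -23 vs larger child -4 at index 5, swap → [35, 32, -4, -16, 22, -23, -34, -43]
insert 2:
  append 2 at index 8 → [35, 32, -4, -16, 22, -23, -34, -43, 2]
  2 > parent -16 at index 3, swap → [35, 32, -4, 2, 22, -23, -34, -43, -16]
insert 34:
  append 34 at index 9 → [35, 32, -4, 2, 22, -23, -34, -43, -16, 34]
  34 > parent 22 at index 4, swap → [35, 32, -4, 2, 34, -23, -34, -43, -16, 22]
  34 > parent 32 at index 1, swap → [35, 34, -4, 2, 32, -23, -34, -43, -16, 22]
extract-max → returns 35:
  remove root 35; move last element 22 to root → [22, 34, -4, 2, 32, -23, -34, -43, -16]
  22 vs larger child 34 at index 1, swap → [34, 22, -4, 2, 32, -23, -34, -43, -16]
  22 vs larger child 32 at index 4, swap → [34, 32, -4, 2, 22, -23, -34, -43, -16]
insert 33:
  append 33 at index 9 → [34, 32, -4, 2, 22, -23, -34, -43, -16, 33]
  33 > parent 22 at index 4, swap → [34, 32, -4, 2, 33, -23, -34, -43, -16, 22]
  33 > parent 32 at index 1, swap → [34, 33, -4, 2, 32, -23, -34, -43, -16, 22]
insert 20:
  append 20 at index 10 → [34, 33, -4, 2, 32, -23, -34, -43, -16, 22, 20] (no swap needed)
insert -36:
  append -36 at index 11 → [34, 33, -4, 2, 32, -23, -34, -43, -16, 22, 20, -36] (no swap needed)
insert -28:
  append -28 at index 12 → [34, 33, -4, 2, 32, -23, -34, -43, -16, 22, 20, -36, -28] (no swap needed)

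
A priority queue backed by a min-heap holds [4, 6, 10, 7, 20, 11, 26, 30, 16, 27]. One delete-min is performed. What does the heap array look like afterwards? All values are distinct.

[6, 7, 10, 16, 20, 11, 26, 30, 27]

remove root 4; move last element 27 to root → [27, 6, 10, 7, 20, 11, 26, 30, 16]
27 vs smaller child 6 at index 1, swap → [6, 27, 10, 7, 20, 11, 26, 30, 16]
27 vs smaller child 7 at index 3, swap → [6, 7, 10, 27, 20, 11, 26, 30, 16]
27 vs smaller child 16 at index 8, swap → [6, 7, 10, 16, 20, 11, 26, 30, 27]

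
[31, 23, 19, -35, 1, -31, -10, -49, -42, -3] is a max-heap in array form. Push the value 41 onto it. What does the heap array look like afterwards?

[41, 31, 19, -35, 23, -31, -10, -49, -42, -3, 1]

append 41 at index 10 → [31, 23, 19, -35, 1, -31, -10, -49, -42, -3, 41]
41 > parent 1 at index 4, swap → [31, 23, 19, -35, 41, -31, -10, -49, -42, -3, 1]
41 > parent 23 at index 1, swap → [31, 41, 19, -35, 23, -31, -10, -49, -42, -3, 1]
41 > parent 31 at index 0, swap → [41, 31, 19, -35, 23, -31, -10, -49, -42, -3, 1]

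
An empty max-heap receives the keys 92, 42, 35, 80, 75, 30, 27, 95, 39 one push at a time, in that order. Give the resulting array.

[95, 92, 35, 80, 75, 30, 27, 42, 39]

Insert 92:
  append 92 at index 0 → [92] (no swap needed)
Insert 42:
  append 42 at index 1 → [92, 42] (no swap needed)
Insert 35:
  append 35 at index 2 → [92, 42, 35] (no swap needed)
Insert 80:
  append 80 at index 3 → [92, 42, 35, 80]
  80 > parent 42 at index 1, swap → [92, 80, 35, 42]
Insert 75:
  append 75 at index 4 → [92, 80, 35, 42, 75] (no swap needed)
Insert 30:
  append 30 at index 5 → [92, 80, 35, 42, 75, 30] (no swap needed)
Insert 27:
  append 27 at index 6 → [92, 80, 35, 42, 75, 30, 27] (no swap needed)
Insert 95:
  append 95 at index 7 → [92, 80, 35, 42, 75, 30, 27, 95]
  95 > parent 42 at index 3, swap → [92, 80, 35, 95, 75, 30, 27, 42]
  95 > parent 80 at index 1, swap → [92, 95, 35, 80, 75, 30, 27, 42]
  95 > parent 92 at index 0, swap → [95, 92, 35, 80, 75, 30, 27, 42]
Insert 39:
  append 39 at index 8 → [95, 92, 35, 80, 75, 30, 27, 42, 39] (no swap needed)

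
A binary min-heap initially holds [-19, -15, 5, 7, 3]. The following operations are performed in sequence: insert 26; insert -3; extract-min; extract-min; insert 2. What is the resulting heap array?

[-3, 3, 2, 7, 5, 26]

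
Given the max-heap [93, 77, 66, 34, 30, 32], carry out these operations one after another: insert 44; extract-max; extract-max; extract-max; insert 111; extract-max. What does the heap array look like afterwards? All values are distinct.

[44, 34, 32, 30]

insert 44:
  append 44 at index 6 → [93, 77, 66, 34, 30, 32, 44] (no swap needed)
extract-max → returns 93:
  remove root 93; move last element 44 to root → [44, 77, 66, 34, 30, 32]
  44 vs larger child 77 at index 1, swap → [77, 44, 66, 34, 30, 32]
extract-max → returns 77:
  remove root 77; move last element 32 to root → [32, 44, 66, 34, 30]
  32 vs larger child 66 at index 2, swap → [66, 44, 32, 34, 30]
extract-max → returns 66:
  remove root 66; move last element 30 to root → [30, 44, 32, 34]
  30 vs larger child 44 at index 1, swap → [44, 30, 32, 34]
  30 vs only child 34 at index 3, swap → [44, 34, 32, 30]
insert 111:
  append 111 at index 4 → [44, 34, 32, 30, 111]
  111 > parent 34 at index 1, swap → [44, 111, 32, 30, 34]
  111 > parent 44 at index 0, swap → [111, 44, 32, 30, 34]
extract-max → returns 111:
  remove root 111; move last element 34 to root → [34, 44, 32, 30]
  34 vs larger child 44 at index 1, swap → [44, 34, 32, 30]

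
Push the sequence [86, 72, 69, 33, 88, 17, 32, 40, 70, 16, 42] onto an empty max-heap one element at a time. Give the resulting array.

[88, 86, 69, 70, 72, 17, 32, 33, 40, 16, 42]

Insert 86:
  append 86 at index 0 → [86] (no swap needed)
Insert 72:
  append 72 at index 1 → [86, 72] (no swap needed)
Insert 69:
  append 69 at index 2 → [86, 72, 69] (no swap needed)
Insert 33:
  append 33 at index 3 → [86, 72, 69, 33] (no swap needed)
Insert 88:
  append 88 at index 4 → [86, 72, 69, 33, 88]
  88 > parent 72 at index 1, swap → [86, 88, 69, 33, 72]
  88 > parent 86 at index 0, swap → [88, 86, 69, 33, 72]
Insert 17:
  append 17 at index 5 → [88, 86, 69, 33, 72, 17] (no swap needed)
Insert 32:
  append 32 at index 6 → [88, 86, 69, 33, 72, 17, 32] (no swap needed)
Insert 40:
  append 40 at index 7 → [88, 86, 69, 33, 72, 17, 32, 40]
  40 > parent 33 at index 3, swap → [88, 86, 69, 40, 72, 17, 32, 33]
Insert 70:
  append 70 at index 8 → [88, 86, 69, 40, 72, 17, 32, 33, 70]
  70 > parent 40 at index 3, swap → [88, 86, 69, 70, 72, 17, 32, 33, 40]
Insert 16:
  append 16 at index 9 → [88, 86, 69, 70, 72, 17, 32, 33, 40, 16] (no swap needed)
Insert 42:
  append 42 at index 10 → [88, 86, 69, 70, 72, 17, 32, 33, 40, 16, 42] (no swap needed)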